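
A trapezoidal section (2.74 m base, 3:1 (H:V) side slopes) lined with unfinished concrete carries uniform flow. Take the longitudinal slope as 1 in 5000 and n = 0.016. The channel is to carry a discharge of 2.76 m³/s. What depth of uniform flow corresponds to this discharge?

Manning's equation rearranged: A R^(2/3) = nQ / (1·√S) = 0.016 × 2.76 / (√0.0002) = 3.123.
Try y = 1.01 m: A R^(2/3) = 4.321 — too large.
Try y = 0.757 m: A R^(2/3) = 2.402 — too small.
Try y = 0.862 m: A R^(2/3) = 3.121 — close enough.

y_n = 0.862 m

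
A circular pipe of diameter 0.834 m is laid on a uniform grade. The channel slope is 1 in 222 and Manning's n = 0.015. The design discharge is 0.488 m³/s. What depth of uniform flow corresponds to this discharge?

Manning's equation rearranged: A R^(2/3) = nQ / (1·√S) = 0.015 × 0.488 / (√0.004505) = 0.1091.
At y = 0.398 m: A R^(2/3) = 0.08866 — too small.
At y = 0.521 m: A R^(2/3) = 0.1371 — too large.
At y = 0.45 m: A R^(2/3) = 0.1091 — close enough.

y_n = 0.45 m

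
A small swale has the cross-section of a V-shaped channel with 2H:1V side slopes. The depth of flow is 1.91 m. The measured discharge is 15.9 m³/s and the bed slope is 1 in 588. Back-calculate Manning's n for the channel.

n = 0.017

For a triangular section with side slope z = 2: A = zy² = 2×1.91² = 7.296 m²; P = 2y√(1+z²) = 2×1.91×2.236 = 8.542 m.
Hydraulic radius R = A/P = 7.296/8.542 = 0.8542 m.
Rearranging Manning's equation: n = (1/Q) A R^(2/3) S^(1/2) = (1/15.9) × 7.296 × 0.8542^(2/3) × √0.001701 = 0.017.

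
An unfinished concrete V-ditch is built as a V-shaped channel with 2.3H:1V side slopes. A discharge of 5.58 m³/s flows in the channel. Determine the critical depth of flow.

y_c = 1.04 m

At critical depth, Q² T / (g A³) = 1, i.e. A³/T = Q²/g = 5.58²/9.81 = 3.174.
Trying y = 1.15 m: A³/T = 5.32 — over.
Trying y = 0.891 m: A³/T = 1.485 — short.
Trying y = 1.04 m: A³/T = 3.218 — matches.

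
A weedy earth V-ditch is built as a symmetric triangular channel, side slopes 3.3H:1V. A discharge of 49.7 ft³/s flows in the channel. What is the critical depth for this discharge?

y_c = 1.7 ft

At critical depth, Q² T / (g A³) = 1, i.e. A³/T = Q²/g = 49.7²/32.2 = 76.71.
Trying y = 1.47 ft: A³/T = 37.38 — low.
Trying y = 2.05 ft: A³/T = 197.1 — high.
Trying y = 1.7 ft: A³/T = 77.31 — matches.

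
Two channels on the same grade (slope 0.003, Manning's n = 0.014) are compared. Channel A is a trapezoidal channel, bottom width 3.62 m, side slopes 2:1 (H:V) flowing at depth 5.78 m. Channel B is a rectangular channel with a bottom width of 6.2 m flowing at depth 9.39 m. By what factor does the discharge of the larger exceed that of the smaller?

Channel A: With bottom width b = 3.62 m and side slope z = 2: A = (b + zy)y = (3.62 + 2×5.78)×5.78 = 87.74 m²; P = b + 2y√(1+z²) = 3.62 + 2×5.78×2.236 = 29.47 m. Hydraulic radius R = A/P = 87.74/29.47 = 2.977 m. Q_A = (1/0.014)·87.74·2.977^(2/3)·√0.003 = 710.4 m³/s.
Channel B: Flow area A = b·y = 6.2 × 9.39 = 58.22 m². Wetted perimeter P = b + 2y = 6.2 + 2×9.39 = 24.98 m. Hydraulic radius R = A/P = 58.22/24.98 = 2.331 m. Q_B = (1/0.014)·58.22·2.331^(2/3)·√0.003 = 400.4 m³/s.
The larger discharge is 710.4 m³/s and the smaller is 400.4 m³/s; the ratio is 1.77.

1.77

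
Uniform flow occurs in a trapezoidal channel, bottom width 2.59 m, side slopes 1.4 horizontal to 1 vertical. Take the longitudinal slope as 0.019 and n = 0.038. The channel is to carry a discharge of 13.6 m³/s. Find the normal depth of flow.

y_n = 1.12 m

Manning's equation rearranged: A R^(2/3) = nQ / (1·√S) = 0.038 × 13.6 / (√0.019) = 3.749.
Try y = 1.33 m: A R^(2/3) = 5.214 — over.
Try y = 0.97 m: A R^(2/3) = 2.862 — short.
Try y = 1.12 m: A R^(2/3) = 3.75 — close enough.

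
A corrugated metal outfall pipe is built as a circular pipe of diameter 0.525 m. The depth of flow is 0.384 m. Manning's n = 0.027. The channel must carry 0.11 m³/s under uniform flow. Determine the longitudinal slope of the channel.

For a circular section of diameter D = 0.525 m at depth y = 0.384 m, the central angle is θ = 2 arccos(1 − 2y/D) = 4.104 rad. Then A = (D²/8)(θ − sin θ) = 0.1697 m² and P = Dθ/2 = 1.077 m.
Hydraulic radius R = A/P = 0.1697/1.077 = 0.1575 m.
From Manning's equation, S = [nQ / (1 A R^(2/3))]² = [0.027 × 0.11 / (1 × 0.1697 × 0.1575^(2/3))]² = 0.0036.

S = 0.0036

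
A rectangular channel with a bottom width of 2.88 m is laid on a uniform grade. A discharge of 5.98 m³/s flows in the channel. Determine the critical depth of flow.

y_c = 0.76 m

For a rectangular channel, critical depth y_c = (q²/g)^(1/3) where q = Q/b = 5.98/2.88 = 2.076 m²/s.
So y_c = (2.076²/9.81)^(1/3) = 0.76 m.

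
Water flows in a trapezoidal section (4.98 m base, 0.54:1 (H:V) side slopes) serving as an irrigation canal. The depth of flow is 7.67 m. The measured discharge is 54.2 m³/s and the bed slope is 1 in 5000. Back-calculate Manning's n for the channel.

n = 0.039

With bottom width b = 4.98 m and side slope z = 0.54: A = (b + zy)y = (4.98 + 0.54×7.67)×7.67 = 69.96 m²; P = b + 2y√(1+z²) = 4.98 + 2×7.67×1.136 = 22.41 m.
Hydraulic radius R = A/P = 69.96/22.41 = 3.121 m.
Rearranging Manning's equation: n = (1/Q) A R^(2/3) S^(1/2) = (1/54.2) × 69.96 × 3.121^(2/3) × √0.0002 = 0.039.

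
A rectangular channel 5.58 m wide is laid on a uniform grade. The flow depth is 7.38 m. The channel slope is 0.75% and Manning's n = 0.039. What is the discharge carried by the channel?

Q = 146 m³/s

Flow area A = b·y = 5.58 × 7.38 = 41.18 m². Wetted perimeter P = b + 2y = 5.58 + 2×7.38 = 20.34 m.
Hydraulic radius R = A/P = 41.18/20.34 = 2.025 m.
Manning's equation: Q = (1/n) A R^(2/3) S^(1/2) = (1/0.039) × 41.18 × 2.025^(2/3) × 0.0075^(1/2) = 146 m³/s.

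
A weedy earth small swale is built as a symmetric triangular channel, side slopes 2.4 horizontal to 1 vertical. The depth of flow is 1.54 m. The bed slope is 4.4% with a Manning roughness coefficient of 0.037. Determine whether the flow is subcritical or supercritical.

For a triangular section with side slope z = 2.4: A = zy² = 2.4×1.54² = 5.692 m²; P = 2y√(1+z²) = 2×1.54×2.6 = 8.008 m.
Hydraulic radius R = A/P = 5.692/8.008 = 0.7108 m.
V = (1/n) R^(2/3) √S = (1/0.037) × 0.7108^(2/3) × √0.044 = 4.515 m/s. Hydraulic depth D_h = A/T = 5.692/7.392 = 0.77 m.
Froude number Fr = V/√(g·D_h) = 4.515/√(9.81×0.77) = 1.64, which is greater than 1, so the flow is supercritical.

supercritical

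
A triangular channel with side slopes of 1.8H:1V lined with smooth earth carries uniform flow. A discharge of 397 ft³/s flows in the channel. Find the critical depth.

At critical depth, Q² T / (g A³) = 1, i.e. A³/T = Q²/g = 397²/32.2 = 4895.
Trying y = 4.18 ft: A³/T = 2067 — short.
Trying y = 5.64 ft: A³/T = 9245 — over.
Trying y = 4.97 ft: A³/T = 4912 — close enough.

y_c = 4.97 ft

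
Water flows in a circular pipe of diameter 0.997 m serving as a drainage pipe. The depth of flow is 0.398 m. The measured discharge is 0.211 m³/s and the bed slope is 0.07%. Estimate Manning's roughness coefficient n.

n = 0.013

For a circular section of diameter D = 0.997 m at depth y = 0.398 m, the central angle is θ = 2 arccos(1 − 2y/D) = 2.736 rad. Then A = (D²/8)(θ − sin θ) = 0.2908 m² and P = Dθ/2 = 1.364 m.
Hydraulic radius R = A/P = 0.2908/1.364 = 0.2133 m.
Rearranging Manning's equation: n = (1/Q) A R^(2/3) S^(1/2) = (1/0.211) × 0.2908 × 0.2133^(2/3) × √0.0007 = 0.013.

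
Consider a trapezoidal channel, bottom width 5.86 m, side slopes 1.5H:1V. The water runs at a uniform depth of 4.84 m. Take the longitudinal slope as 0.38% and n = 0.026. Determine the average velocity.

V = 4.62 m/s

With bottom width b = 5.86 m and side slope z = 1.5: A = (b + zy)y = (5.86 + 1.5×4.84)×4.84 = 63.5 m²; P = b + 2y√(1+z²) = 5.86 + 2×4.84×1.803 = 23.31 m.
Hydraulic radius R = A/P = 63.5/23.31 = 2.724 m.
From Manning's equation, V = (1/n) R^(2/3) S^(1/2) = (1/0.026) × 2.724^(2/3) × 0.0038^(1/2) = 4.62 m/s.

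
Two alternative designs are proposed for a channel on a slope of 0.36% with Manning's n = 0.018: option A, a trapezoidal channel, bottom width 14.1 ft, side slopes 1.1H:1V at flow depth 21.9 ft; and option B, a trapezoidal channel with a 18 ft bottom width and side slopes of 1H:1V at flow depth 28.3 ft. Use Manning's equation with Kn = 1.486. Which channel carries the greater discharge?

Channel A: With bottom width b = 14.1 ft and side slope z = 1.1: A = (b + zy)y = (14.1 + 1.1×21.9)×21.9 = 836.4 ft²; P = b + 2y√(1+z²) = 14.1 + 2×21.9×1.487 = 79.21 ft. Hydraulic radius R = A/P = 836.4/79.21 = 10.56 ft. Q_A = (1.486/0.018)·836.4·10.56^(2/3)·√0.0036 = 19940 ft³/s.
Channel B: With bottom width b = 18 ft and side slope z = 1: A = (b + zy)y = (18 + 1×28.3)×28.3 = 1310 ft²; P = b + 2y√(1+z²) = 18 + 2×28.3×1.414 = 98.04 ft. Hydraulic radius R = A/P = 1310/98.04 = 13.36 ft. Q_B = (1.486/0.018)·1310·13.36^(2/3)·√0.0036 = 36550 ft³/s.
Q_A = 19940 ft³/s vs Q_B = 36550 ft³/s, so channel B carries more.

channel B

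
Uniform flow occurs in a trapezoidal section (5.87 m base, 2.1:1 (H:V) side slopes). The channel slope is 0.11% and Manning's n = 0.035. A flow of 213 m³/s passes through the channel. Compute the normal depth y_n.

y_n = 5.78 m

Manning's equation rearranged: A R^(2/3) = nQ / (1·√S) = 0.035 × 213 / (√0.0011) = 224.8.
At y = 4.53 m: A R^(2/3) = 131.3 — too small.
At y = 6.86 m: A R^(2/3) = 331.6 — too large.
At y = 5.78 m: A R^(2/3) = 225 — matches.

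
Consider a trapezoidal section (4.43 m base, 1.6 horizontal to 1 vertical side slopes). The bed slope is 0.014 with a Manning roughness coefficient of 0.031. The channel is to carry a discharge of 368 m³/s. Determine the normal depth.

Manning's equation rearranged: A R^(2/3) = nQ / (1·√S) = 0.031 × 368 / (√0.014) = 96.42.
Trying y = 4.91 m: A R^(2/3) = 114.9 — too large.
Trying y = 3.83 m: A R^(2/3) = 67.18 — too small.
Trying y = 4.53 m: A R^(2/3) = 96.34 — ≈ 96.42.

y_n = 4.53 m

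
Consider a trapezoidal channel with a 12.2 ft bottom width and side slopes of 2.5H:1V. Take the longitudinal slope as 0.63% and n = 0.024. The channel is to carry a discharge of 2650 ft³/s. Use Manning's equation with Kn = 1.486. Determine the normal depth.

y_n = 7.01 ft

Manning's equation rearranged: A R^(2/3) = nQ / (1.486·√S) = 0.024 × 2650 / (1.486 × √0.0063) = 539.2.
At y = 7.57 ft: A R^(2/3) = 637.3 — high.
At y = 5.8 ft: A R^(2/3) = 361.4 — low.
At y = 7.01 ft: A R^(2/3) = 540 — close enough.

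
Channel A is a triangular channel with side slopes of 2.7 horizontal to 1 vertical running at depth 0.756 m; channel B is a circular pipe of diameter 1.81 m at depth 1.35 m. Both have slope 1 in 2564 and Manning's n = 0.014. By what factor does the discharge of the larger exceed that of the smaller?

1.78

Channel A: For a triangular section with side slope z = 2.7: A = zy² = 2.7×0.756² = 1.543 m²; P = 2y√(1+z²) = 2×0.756×2.879 = 4.353 m. Hydraulic radius R = A/P = 1.543/4.353 = 0.3545 m. Q_A = (1/0.014)·1.543·0.3545^(2/3)·√0.00039 = 1.09 m³/s.
Channel B: For a circular section of diameter D = 1.81 m at depth y = 1.35 m, the central angle is θ = 2 arccos(1 − 2y/D) = 4.17 rad. Then A = (D²/8)(θ − sin θ) = 2.058 m² and P = Dθ/2 = 3.774 m. Hydraulic radius R = A/P = 2.058/3.774 = 0.5454 m. Q_B = (1/0.014)·2.058·0.5454^(2/3)·√0.00039 = 1.938 m³/s.
The larger discharge is 1.938 m³/s and the smaller is 1.09 m³/s; the ratio is 1.78.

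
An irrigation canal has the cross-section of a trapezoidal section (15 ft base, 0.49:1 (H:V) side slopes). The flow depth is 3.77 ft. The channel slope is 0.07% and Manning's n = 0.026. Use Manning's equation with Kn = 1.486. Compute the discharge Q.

With bottom width b = 15 ft and side slope z = 0.49: A = (b + zy)y = (15 + 0.49×3.77)×3.77 = 63.51 ft²; P = b + 2y√(1+z²) = 15 + 2×3.77×1.114 = 23.4 ft.
Hydraulic radius R = A/P = 63.51/23.4 = 2.715 ft.
Manning's equation: Q = (1.486/n) A R^(2/3) S^(1/2) = (1.486/0.026) × 63.51 × 2.715^(2/3) × 0.0007^(1/2) = 187 ft³/s.

Q = 187 ft³/s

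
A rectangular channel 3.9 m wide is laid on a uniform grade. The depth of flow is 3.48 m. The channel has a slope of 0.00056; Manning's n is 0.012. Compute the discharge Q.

Q = 31.1 m³/s

Flow area A = b·y = 3.9 × 3.48 = 13.57 m². Wetted perimeter P = b + 2y = 3.9 + 2×3.48 = 10.86 m.
Hydraulic radius R = A/P = 13.57/10.86 = 1.25 m.
Manning's equation: Q = (1/n) A R^(2/3) S^(1/2) = (1/0.012) × 13.57 × 1.25^(2/3) × 0.00056^(1/2) = 31.1 m³/s.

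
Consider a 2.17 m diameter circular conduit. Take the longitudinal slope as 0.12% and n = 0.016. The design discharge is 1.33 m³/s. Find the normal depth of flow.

y_n = 0.739 m

Manning's equation rearranged: A R^(2/3) = nQ / (1·√S) = 0.016 × 1.33 / (√0.0012) = 0.6143.
At y = 0.635 m: A R^(2/3) = 0.4591 — too small.
At y = 0.739 m: A R^(2/3) = 0.6142 — ≈ 0.6143.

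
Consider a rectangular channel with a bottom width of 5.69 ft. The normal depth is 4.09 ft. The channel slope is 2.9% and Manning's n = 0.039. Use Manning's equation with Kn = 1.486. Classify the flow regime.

Flow area A = b·y = 5.69 × 4.09 = 23.27 ft². Wetted perimeter P = b + 2y = 5.69 + 2×4.09 = 13.87 ft.
Hydraulic radius R = A/P = 23.27/13.87 = 1.678 ft.
V = (1.486/n) R^(2/3) √S = (1.486/0.039) × 1.678^(2/3) × √0.029 = 9.162 ft/s. Hydraulic depth D_h = A/T = 23.27/5.69 = 4.09 ft.
Froude number Fr = V/√(g·D_h) = 9.162/√(32.2×4.09) = 0.798, which is less than 1, so the flow is subcritical.

subcritical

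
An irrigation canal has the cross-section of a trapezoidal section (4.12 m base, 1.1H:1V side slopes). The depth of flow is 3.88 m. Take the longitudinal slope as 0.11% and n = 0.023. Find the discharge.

With bottom width b = 4.12 m and side slope z = 1.1: A = (b + zy)y = (4.12 + 1.1×3.88)×3.88 = 32.55 m²; P = b + 2y√(1+z²) = 4.12 + 2×3.88×1.487 = 15.66 m.
Hydraulic radius R = A/P = 32.55/15.66 = 2.079 m.
Manning's equation: Q = (1/n) A R^(2/3) S^(1/2) = (1/0.023) × 32.55 × 2.079^(2/3) × 0.0011^(1/2) = 76.4 m³/s.

Q = 76.4 m³/s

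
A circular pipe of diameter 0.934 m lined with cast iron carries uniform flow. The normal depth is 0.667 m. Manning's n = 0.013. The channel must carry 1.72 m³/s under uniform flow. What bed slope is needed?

S = 0.01

For a circular section of diameter D = 0.934 m at depth y = 0.667 m, the central angle is θ = 2 arccos(1 − 2y/D) = 4.027 rad. Then A = (D²/8)(θ − sin θ) = 0.5235 m² and P = Dθ/2 = 1.88 m.
Hydraulic radius R = A/P = 0.5235/1.88 = 0.2784 m.
From Manning's equation, S = [nQ / (1 A R^(2/3))]² = [0.013 × 1.72 / (1 × 0.5235 × 0.2784^(2/3))]² = 0.01.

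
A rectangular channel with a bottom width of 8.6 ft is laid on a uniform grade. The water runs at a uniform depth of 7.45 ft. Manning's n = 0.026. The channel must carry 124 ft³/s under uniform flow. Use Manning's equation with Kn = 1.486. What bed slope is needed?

S = 0.000301

Flow area A = b·y = 8.6 × 7.45 = 64.07 ft². Wetted perimeter P = b + 2y = 8.6 + 2×7.45 = 23.5 ft.
Hydraulic radius R = A/P = 64.07/23.5 = 2.726 ft.
From Manning's equation, S = [nQ / (1.486 A R^(2/3))]² = [0.026 × 124 / (1.486 × 64.07 × 2.726^(2/3))]² = 0.000301.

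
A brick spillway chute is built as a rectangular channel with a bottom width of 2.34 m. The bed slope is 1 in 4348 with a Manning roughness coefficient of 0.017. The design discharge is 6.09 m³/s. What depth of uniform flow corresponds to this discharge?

Manning's equation rearranged: A R^(2/3) = nQ / (1·√S) = 0.017 × 6.09 / (√0.00023) = 6.827.
Try y = 4.02 m: A R^(2/3) = 8.809 — high.
Try y = 3.23 m: A R^(2/3) = 6.829 — ≈ 6.827.

y_n = 3.23 m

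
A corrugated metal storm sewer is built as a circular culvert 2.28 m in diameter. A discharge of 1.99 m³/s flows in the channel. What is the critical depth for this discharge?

At critical depth, Q² T / (g A³) = 1, i.e. A³/T = Q²/g = 1.99²/9.81 = 0.4037.
Try y = 0.447 m: A³/T = 0.0996 — too small.
Try y = 0.696 m: A³/T = 0.5596 — too large.
Try y = 0.64 m: A³/T = 0.4042 — matches.

y_c = 0.64 m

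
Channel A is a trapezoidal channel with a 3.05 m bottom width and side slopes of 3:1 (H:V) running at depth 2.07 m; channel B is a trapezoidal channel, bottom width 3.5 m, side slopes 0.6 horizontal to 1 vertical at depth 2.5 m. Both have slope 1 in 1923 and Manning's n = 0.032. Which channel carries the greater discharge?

channel A

Channel A: With bottom width b = 3.05 m and side slope z = 3: A = (b + zy)y = (3.05 + 3×2.07)×2.07 = 19.17 m²; P = b + 2y√(1+z²) = 3.05 + 2×2.07×3.162 = 16.14 m. Hydraulic radius R = A/P = 19.17/16.14 = 1.187 m. Q_A = (1/0.032)·19.17·1.187^(2/3)·√0.00052 = 15.32 m³/s.
Channel B: With bottom width b = 3.5 m and side slope z = 0.6: A = (b + zy)y = (3.5 + 0.6×2.5)×2.5 = 12.5 m²; P = b + 2y√(1+z²) = 3.5 + 2×2.5×1.166 = 9.331 m. Hydraulic radius R = A/P = 12.5/9.331 = 1.34 m. Q_B = (1/0.032)·12.5·1.34^(2/3)·√0.00052 = 10.82 m³/s.
Q_A = 15.32 m³/s vs Q_B = 10.82 m³/s, so channel A carries more.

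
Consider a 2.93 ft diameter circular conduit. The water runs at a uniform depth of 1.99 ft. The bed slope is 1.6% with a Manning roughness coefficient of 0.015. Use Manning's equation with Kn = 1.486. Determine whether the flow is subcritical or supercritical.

For a circular section of diameter D = 2.93 ft at depth y = 1.99 ft, the central angle is θ = 2 arccos(1 − 2y/D) = 3.875 rad. Then A = (D²/8)(θ − sin θ) = 4.876 ft² and P = Dθ/2 = 5.676 ft.
Hydraulic radius R = A/P = 4.876/5.676 = 0.859 ft.
V = (1.486/n) R^(2/3) √S = (1.486/0.015) × 0.859^(2/3) × √0.016 = 11.32 ft/s. Hydraulic depth D_h = A/T = 4.876/2.735 = 1.783 ft.
Froude number Fr = V/√(g·D_h) = 11.32/√(32.2×1.783) = 1.49, which is greater than 1, so the flow is supercritical.

supercritical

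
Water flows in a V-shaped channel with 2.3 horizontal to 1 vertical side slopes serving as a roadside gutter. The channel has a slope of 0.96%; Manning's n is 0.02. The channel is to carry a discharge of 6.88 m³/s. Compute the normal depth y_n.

y_n = 1.01 m

Manning's equation rearranged: A R^(2/3) = nQ / (1·√S) = 0.02 × 6.88 / (√0.0096) = 1.404.
Try y = 1.26 m: A R^(2/3) = 2.533 — over.
Try y = 0.785 m: A R^(2/3) = 0.7172 — short.
Try y = 1.01 m: A R^(2/3) = 1.404 — matches.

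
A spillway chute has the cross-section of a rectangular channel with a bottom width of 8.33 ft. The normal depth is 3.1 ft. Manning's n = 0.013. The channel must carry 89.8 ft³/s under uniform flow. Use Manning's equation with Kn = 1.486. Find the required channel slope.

S = 0.00043

Flow area A = b·y = 8.33 × 3.1 = 25.82 ft². Wetted perimeter P = b + 2y = 8.33 + 2×3.1 = 14.53 ft.
Hydraulic radius R = A/P = 25.82/14.53 = 1.777 ft.
From Manning's equation, S = [nQ / (1.486 A R^(2/3))]² = [0.013 × 89.8 / (1.486 × 25.82 × 1.777^(2/3))]² = 0.00043.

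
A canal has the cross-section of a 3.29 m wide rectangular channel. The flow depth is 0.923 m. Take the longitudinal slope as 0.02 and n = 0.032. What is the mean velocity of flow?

Flow area A = b·y = 3.29 × 0.923 = 3.037 m². Wetted perimeter P = b + 2y = 3.29 + 2×0.923 = 5.136 m.
Hydraulic radius R = A/P = 3.037/5.136 = 0.5913 m.
From Manning's equation, V = (1/n) R^(2/3) S^(1/2) = (1/0.032) × 0.5913^(2/3) × 0.02^(1/2) = 3.11 m/s.

V = 3.11 m/s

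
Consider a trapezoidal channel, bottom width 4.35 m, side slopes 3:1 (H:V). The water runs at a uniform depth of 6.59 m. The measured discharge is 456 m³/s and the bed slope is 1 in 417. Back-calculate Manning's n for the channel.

n = 0.039

With bottom width b = 4.35 m and side slope z = 3: A = (b + zy)y = (4.35 + 3×6.59)×6.59 = 159 m²; P = b + 2y√(1+z²) = 4.35 + 2×6.59×3.162 = 46.03 m.
Hydraulic radius R = A/P = 159/46.03 = 3.453 m.
Rearranging Manning's equation: n = (1/Q) A R^(2/3) S^(1/2) = (1/456) × 159 × 3.453^(2/3) × √0.002398 = 0.039.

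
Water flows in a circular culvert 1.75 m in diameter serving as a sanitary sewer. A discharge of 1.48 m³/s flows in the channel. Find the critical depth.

At critical depth, Q² T / (g A³) = 1, i.e. A³/T = Q²/g = 1.48²/9.81 = 0.2233.
Try y = 0.531 m: A³/T = 0.1456 — low.
Try y = 0.669 m: A³/T = 0.3554 — high.
Try y = 0.593 m: A³/T = 0.2233 — matches.

y_c = 0.593 m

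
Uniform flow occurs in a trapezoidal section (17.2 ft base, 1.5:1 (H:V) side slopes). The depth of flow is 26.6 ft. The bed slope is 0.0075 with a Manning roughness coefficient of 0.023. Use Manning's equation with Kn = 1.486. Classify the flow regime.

With bottom width b = 17.2 ft and side slope z = 1.5: A = (b + zy)y = (17.2 + 1.5×26.6)×26.6 = 1519 ft²; P = b + 2y√(1+z²) = 17.2 + 2×26.6×1.803 = 113.1 ft.
Hydraulic radius R = A/P = 1519/113.1 = 13.43 ft.
V = (1.486/n) R^(2/3) √S = (1.486/0.023) × 13.43^(2/3) × √0.0075 = 31.61 ft/s. Hydraulic depth D_h = A/T = 1519/97 = 15.66 ft.
Froude number Fr = V/√(g·D_h) = 31.61/√(32.2×15.66) = 1.41, which is greater than 1, so the flow is supercritical.

supercritical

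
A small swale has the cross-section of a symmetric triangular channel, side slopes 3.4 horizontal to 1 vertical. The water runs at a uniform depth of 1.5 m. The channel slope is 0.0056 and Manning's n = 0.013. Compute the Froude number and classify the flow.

supercritical

For a triangular section with side slope z = 3.4: A = zy² = 3.4×1.5² = 7.65 m²; P = 2y√(1+z²) = 2×1.5×3.544 = 10.63 m.
Hydraulic radius R = A/P = 7.65/10.63 = 0.7195 m.
V = (1/n) R^(2/3) √S = (1/0.013) × 0.7195^(2/3) × √0.0056 = 4.622 m/s. Hydraulic depth D_h = A/T = 7.65/10.2 = 0.75 m.
Froude number Fr = V/√(g·D_h) = 4.622/√(9.81×0.75) = 1.7, which is greater than 1, so the flow is supercritical.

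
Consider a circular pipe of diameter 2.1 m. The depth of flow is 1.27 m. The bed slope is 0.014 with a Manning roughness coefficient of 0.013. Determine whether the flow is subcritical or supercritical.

For a circular section of diameter D = 2.1 m at depth y = 1.27 m, the central angle is θ = 2 arccos(1 − 2y/D) = 3.564 rad. Then A = (D²/8)(θ − sin θ) = 2.19 m² and P = Dθ/2 = 3.742 m.
Hydraulic radius R = A/P = 2.19/3.742 = 0.5854 m.
V = (1/n) R^(2/3) √S = (1/0.013) × 0.5854^(2/3) × √0.014 = 6.369 m/s. Hydraulic depth D_h = A/T = 2.19/2.053 = 1.067 m.
Froude number Fr = V/√(g·D_h) = 6.369/√(9.81×1.067) = 1.97, which is greater than 1, so the flow is supercritical.

supercritical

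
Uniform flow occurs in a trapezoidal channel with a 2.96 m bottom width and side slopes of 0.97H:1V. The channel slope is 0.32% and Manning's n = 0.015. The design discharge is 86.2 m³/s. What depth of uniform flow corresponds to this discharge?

Manning's equation rearranged: A R^(2/3) = nQ / (1·√S) = 0.015 × 86.2 / (√0.0032) = 22.86.
Trying y = 2.32 m: A R^(2/3) = 14.27 — short.
Trying y = 3.4 m: A R^(2/3) = 30.44 — over.
Trying y = 2.95 m: A R^(2/3) = 22.86 — close enough.

y_n = 2.95 m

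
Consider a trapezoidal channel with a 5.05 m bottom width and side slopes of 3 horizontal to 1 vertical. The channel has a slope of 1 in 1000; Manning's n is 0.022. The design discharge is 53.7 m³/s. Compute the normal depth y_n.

y_n = 2.39 m

Manning's equation rearranged: A R^(2/3) = nQ / (1·√S) = 0.022 × 53.7 / (√0.001) = 37.36.
At y = 3.04 m: A R^(2/3) = 63.14 — high.
At y = 1.96 m: A R^(2/3) = 24.57 — low.
At y = 2.39 m: A R^(2/3) = 37.39 — close enough.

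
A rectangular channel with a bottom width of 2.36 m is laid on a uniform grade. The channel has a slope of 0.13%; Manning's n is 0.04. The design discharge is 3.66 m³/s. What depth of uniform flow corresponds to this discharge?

Manning's equation rearranged: A R^(2/3) = nQ / (1·√S) = 0.04 × 3.66 / (√0.0013) = 4.06.
Try y = 2.57 m: A R^(2/3) = 5.265 — over.
Try y = 2.08 m: A R^(2/3) = 4.063 — matches.

y_n = 2.08 m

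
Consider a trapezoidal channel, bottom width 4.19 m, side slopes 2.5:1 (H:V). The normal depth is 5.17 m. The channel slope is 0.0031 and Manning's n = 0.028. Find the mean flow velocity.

V = 3.91 m/s

With bottom width b = 4.19 m and side slope z = 2.5: A = (b + zy)y = (4.19 + 2.5×5.17)×5.17 = 88.48 m²; P = b + 2y√(1+z²) = 4.19 + 2×5.17×2.693 = 32.03 m.
Hydraulic radius R = A/P = 88.48/32.03 = 2.762 m.
From Manning's equation, V = (1/n) R^(2/3) S^(1/2) = (1/0.028) × 2.762^(2/3) × 0.0031^(1/2) = 3.91 m/s.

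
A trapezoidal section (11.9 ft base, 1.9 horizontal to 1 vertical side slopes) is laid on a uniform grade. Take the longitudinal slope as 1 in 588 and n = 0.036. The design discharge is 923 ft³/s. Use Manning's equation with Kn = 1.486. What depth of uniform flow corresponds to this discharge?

Manning's equation rearranged: A R^(2/3) = nQ / (1.486·√S) = 0.036 × 923 / (1.486 × √0.001701) = 542.2.
Try y = 9.25 ft: A R^(2/3) = 826.9 — high.
Try y = 7.58 ft: A R^(2/3) = 542.2 — matches.

y_n = 7.58 ft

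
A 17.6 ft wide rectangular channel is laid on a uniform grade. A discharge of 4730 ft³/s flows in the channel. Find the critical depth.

y_c = 13.1 ft

For a rectangular channel, critical depth y_c = (q²/g)^(1/3) where q = Q/b = 4730/17.6 = 268.8 ft²/s.
So y_c = (268.8²/32.2)^(1/3) = 13.1 ft.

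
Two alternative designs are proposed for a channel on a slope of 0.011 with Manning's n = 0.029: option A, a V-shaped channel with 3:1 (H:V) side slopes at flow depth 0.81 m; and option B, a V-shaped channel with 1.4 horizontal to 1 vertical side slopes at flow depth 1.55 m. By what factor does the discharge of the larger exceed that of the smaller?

2.38

Channel A: For a triangular section with side slope z = 3: A = zy² = 3×0.81² = 1.968 m²; P = 2y√(1+z²) = 2×0.81×3.162 = 5.123 m. Hydraulic radius R = A/P = 1.968/5.123 = 0.3842 m. Q_A = (1/0.029)·1.968·0.3842^(2/3)·√0.011 = 3.762 m³/s.
Channel B: For a triangular section with side slope z = 1.4: A = zy² = 1.4×1.55² = 3.364 m²; P = 2y√(1+z²) = 2×1.55×1.72 = 5.333 m. Hydraulic radius R = A/P = 3.364/5.333 = 0.6306 m. Q_B = (1/0.029)·3.364·0.6306^(2/3)·√0.011 = 8.946 m³/s.
The larger discharge is 8.946 m³/s and the smaller is 3.762 m³/s; the ratio is 2.38.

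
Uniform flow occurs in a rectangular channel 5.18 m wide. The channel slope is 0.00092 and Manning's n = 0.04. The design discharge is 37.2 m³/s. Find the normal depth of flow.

Manning's equation rearranged: A R^(2/3) = nQ / (1·√S) = 0.04 × 37.2 / (√0.00092) = 49.06.
At y = 4.84 m: A R^(2/3) = 35.53 — too small.
At y = 7.23 m: A R^(2/3) = 57.59 — too large.
At y = 6.31 m: A R^(2/3) = 49.01 — close enough.

y_n = 6.31 m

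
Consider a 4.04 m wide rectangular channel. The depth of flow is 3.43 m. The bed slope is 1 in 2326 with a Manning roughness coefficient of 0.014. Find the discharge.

Flow area A = b·y = 4.04 × 3.43 = 13.86 m². Wetted perimeter P = b + 2y = 4.04 + 2×3.43 = 10.9 m.
Hydraulic radius R = A/P = 13.86/10.9 = 1.271 m.
Manning's equation: Q = (1/n) A R^(2/3) S^(1/2) = (1/0.014) × 13.86 × 1.271^(2/3) × 0.0004299^(1/2) = 24.1 m³/s.

Q = 24.1 m³/s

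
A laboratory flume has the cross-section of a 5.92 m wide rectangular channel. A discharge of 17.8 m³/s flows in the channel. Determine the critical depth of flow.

y_c = 0.973 m

For a rectangular channel, critical depth y_c = (q²/g)^(1/3) where q = Q/b = 17.8/5.92 = 3.007 m²/s.
So y_c = (3.007²/9.81)^(1/3) = 0.973 m.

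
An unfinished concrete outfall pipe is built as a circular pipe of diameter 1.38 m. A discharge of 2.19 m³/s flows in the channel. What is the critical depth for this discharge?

y_c = 0.782 m

At critical depth, Q² T / (g A³) = 1, i.e. A³/T = Q²/g = 2.19²/9.81 = 0.4889.
At y = 0.578 m: A³/T = 0.1539 — short.
At y = 0.956 m: A³/T = 1.061 — over.
At y = 0.782 m: A³/T = 0.4889 — ≈ 0.4889.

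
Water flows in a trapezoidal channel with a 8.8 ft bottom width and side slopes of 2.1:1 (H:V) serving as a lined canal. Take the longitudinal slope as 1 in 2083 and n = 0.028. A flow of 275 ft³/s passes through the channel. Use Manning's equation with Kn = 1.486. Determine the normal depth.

Manning's equation rearranged: A R^(2/3) = nQ / (1.486·√S) = 0.028 × 275 / (1.486 × √0.0004801) = 236.5.
Trying y = 3.75 ft: A R^(2/3) = 111.5 — low.
Trying y = 5.4 ft: A R^(2/3) = 236.5 — matches.

y_n = 5.4 ft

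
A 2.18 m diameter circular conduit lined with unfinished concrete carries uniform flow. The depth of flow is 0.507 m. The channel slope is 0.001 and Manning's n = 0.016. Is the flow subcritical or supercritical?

subcritical

For a circular section of diameter D = 2.18 m at depth y = 0.507 m, the central angle is θ = 2 arccos(1 − 2y/D) = 2.013 rad. Then A = (D²/8)(θ − sin θ) = 0.6588 m² and P = Dθ/2 = 2.194 m.
Hydraulic radius R = A/P = 0.6588/2.194 = 0.3003 m.
V = (1/n) R^(2/3) √S = (1/0.016) × 0.3003^(2/3) × √0.001 = 0.8863 m/s. Hydraulic depth D_h = A/T = 0.6588/1.842 = 0.3577 m.
Froude number Fr = V/√(g·D_h) = 0.8863/√(9.81×0.3577) = 0.473, which is less than 1, so the flow is subcritical.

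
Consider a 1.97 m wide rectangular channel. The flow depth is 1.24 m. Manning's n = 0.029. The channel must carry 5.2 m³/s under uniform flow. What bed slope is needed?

S = 0.00848

Flow area A = b·y = 1.97 × 1.24 = 2.443 m². Wetted perimeter P = b + 2y = 1.97 + 2×1.24 = 4.45 m.
Hydraulic radius R = A/P = 2.443/4.45 = 0.5489 m.
From Manning's equation, S = [nQ / (1 A R^(2/3))]² = [0.029 × 5.2 / (1 × 2.443 × 0.5489^(2/3))]² = 0.00848.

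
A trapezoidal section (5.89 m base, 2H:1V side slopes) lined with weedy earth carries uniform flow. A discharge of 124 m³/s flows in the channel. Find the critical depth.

y_c = 2.64 m

At critical depth, Q² T / (g A³) = 1, i.e. A³/T = Q²/g = 124²/9.81 = 1567.
At y = 3.05 m: A³/T = 2703 — high.
At y = 1.98 m: A³/T = 537.2 — low.
At y = 2.64 m: A³/T = 1559 — ≈ 1567.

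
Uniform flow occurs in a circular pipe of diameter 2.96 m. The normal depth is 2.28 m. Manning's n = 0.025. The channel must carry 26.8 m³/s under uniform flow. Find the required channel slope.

S = 0.016

For a circular section of diameter D = 2.96 m at depth y = 2.28 m, the central angle is θ = 2 arccos(1 − 2y/D) = 4.284 rad. Then A = (D²/8)(θ − sin θ) = 5.688 m² and P = Dθ/2 = 6.34 m.
Hydraulic radius R = A/P = 5.688/6.34 = 0.8971 m.
From Manning's equation, S = [nQ / (1 A R^(2/3))]² = [0.025 × 26.8 / (1 × 5.688 × 0.8971^(2/3))]² = 0.016.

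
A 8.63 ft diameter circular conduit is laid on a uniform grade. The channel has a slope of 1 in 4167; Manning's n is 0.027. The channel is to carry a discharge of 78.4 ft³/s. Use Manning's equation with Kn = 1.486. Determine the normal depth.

Manning's equation rearranged: A R^(2/3) = nQ / (1.486·√S) = 0.027 × 78.4 / (1.486 × √0.00024) = 91.95.
At y = 5.05 ft: A R^(2/3) = 63.13 — short.
At y = 8.03 ft: A R^(2/3) = 105 — over.
At y = 6.66 ft: A R^(2/3) = 91.97 — matches.

y_n = 6.66 ft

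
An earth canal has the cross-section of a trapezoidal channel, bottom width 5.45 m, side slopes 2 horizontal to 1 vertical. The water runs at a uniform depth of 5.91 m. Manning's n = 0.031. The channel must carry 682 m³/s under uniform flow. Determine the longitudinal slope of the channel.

S = 0.00909

With bottom width b = 5.45 m and side slope z = 2: A = (b + zy)y = (5.45 + 2×5.91)×5.91 = 102.1 m²; P = b + 2y√(1+z²) = 5.45 + 2×5.91×2.236 = 31.88 m.
Hydraulic radius R = A/P = 102.1/31.88 = 3.202 m.
From Manning's equation, S = [nQ / (1 A R^(2/3))]² = [0.031 × 682 / (1 × 102.1 × 3.202^(2/3))]² = 0.00909.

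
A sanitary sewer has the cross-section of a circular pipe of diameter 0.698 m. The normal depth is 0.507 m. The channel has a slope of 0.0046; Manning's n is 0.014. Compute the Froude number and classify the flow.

For a circular section of diameter D = 0.698 m at depth y = 0.507 m, the central angle is θ = 2 arccos(1 − 2y/D) = 4.081 rad. Then A = (D²/8)(θ − sin θ) = 0.2977 m² and P = Dθ/2 = 1.424 m.
Hydraulic radius R = A/P = 0.2977/1.424 = 0.209 m.
V = (1/n) R^(2/3) √S = (1/0.014) × 0.209^(2/3) × √0.0046 = 1.706 m/s. Hydraulic depth D_h = A/T = 0.2977/0.6224 = 0.4784 m.
Froude number Fr = V/√(g·D_h) = 1.706/√(9.81×0.4784) = 0.788, which is less than 1, so the flow is subcritical.

subcritical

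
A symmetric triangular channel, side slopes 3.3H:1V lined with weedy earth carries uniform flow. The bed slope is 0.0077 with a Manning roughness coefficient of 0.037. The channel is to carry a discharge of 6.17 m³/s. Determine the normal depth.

Manning's equation rearranged: A R^(2/3) = nQ / (1·√S) = 0.037 × 6.17 / (√0.0077) = 2.602.
Try y = 1.27 m: A R^(2/3) = 3.819 — high.
Try y = 0.782 m: A R^(2/3) = 1.048 — low.
Try y = 1.1 m: A R^(2/3) = 2.603 — close enough.

y_n = 1.1 m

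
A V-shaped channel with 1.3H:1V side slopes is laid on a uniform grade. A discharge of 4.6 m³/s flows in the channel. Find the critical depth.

y_c = 1.21 m

At critical depth, Q² T / (g A³) = 1, i.e. A³/T = Q²/g = 4.6²/9.81 = 2.157.
Trying y = 0.918 m: A³/T = 0.5509 — short.
Trying y = 1.31 m: A³/T = 3.26 — over.
Trying y = 1.21 m: A³/T = 2.192 — close enough.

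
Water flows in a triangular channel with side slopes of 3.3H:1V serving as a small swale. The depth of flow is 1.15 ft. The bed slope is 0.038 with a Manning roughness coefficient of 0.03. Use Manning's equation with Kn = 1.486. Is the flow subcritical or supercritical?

For a triangular section with side slope z = 3.3: A = zy² = 3.3×1.15² = 4.364 ft²; P = 2y√(1+z²) = 2×1.15×3.448 = 7.931 ft.
Hydraulic radius R = A/P = 4.364/7.931 = 0.5503 ft.
V = (1.486/n) R^(2/3) √S = (1.486/0.03) × 0.5503^(2/3) × √0.038 = 6.484 ft/s. Hydraulic depth D_h = A/T = 4.364/7.59 = 0.575 ft.
Froude number Fr = V/√(g·D_h) = 6.484/√(32.2×0.575) = 1.51, which is greater than 1, so the flow is supercritical.

supercritical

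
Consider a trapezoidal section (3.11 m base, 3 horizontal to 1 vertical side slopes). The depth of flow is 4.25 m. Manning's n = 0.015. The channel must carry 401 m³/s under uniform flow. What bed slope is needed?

With bottom width b = 3.11 m and side slope z = 3: A = (b + zy)y = (3.11 + 3×4.25)×4.25 = 67.41 m²; P = b + 2y√(1+z²) = 3.11 + 2×4.25×3.162 = 29.99 m.
Hydraulic radius R = A/P = 67.41/29.99 = 2.248 m.
From Manning's equation, S = [nQ / (1 A R^(2/3))]² = [0.015 × 401 / (1 × 67.41 × 2.248^(2/3))]² = 0.0027.

S = 0.0027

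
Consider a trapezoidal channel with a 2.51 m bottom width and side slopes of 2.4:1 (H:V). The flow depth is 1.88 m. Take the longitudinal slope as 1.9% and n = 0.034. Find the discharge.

With bottom width b = 2.51 m and side slope z = 2.4: A = (b + zy)y = (2.51 + 2.4×1.88)×1.88 = 13.2 m²; P = b + 2y√(1+z²) = 2.51 + 2×1.88×2.6 = 12.29 m.
Hydraulic radius R = A/P = 13.2/12.29 = 1.075 m.
Manning's equation: Q = (1/n) A R^(2/3) S^(1/2) = (1/0.034) × 13.2 × 1.075^(2/3) × 0.019^(1/2) = 56.1 m³/s.

Q = 56.1 m³/s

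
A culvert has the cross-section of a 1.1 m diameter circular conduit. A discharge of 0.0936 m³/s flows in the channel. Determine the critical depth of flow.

y_c = 0.164 m

At critical depth, Q² T / (g A³) = 1, i.e. A³/T = Q²/g = 0.0936²/9.81 = 0.0008931.
Try y = 0.185 m: A³/T = 0.001426 — high.
Try y = 0.13 m: A³/T = 0.000355 — low.
Try y = 0.164 m: A³/T = 0.0008877 — close enough.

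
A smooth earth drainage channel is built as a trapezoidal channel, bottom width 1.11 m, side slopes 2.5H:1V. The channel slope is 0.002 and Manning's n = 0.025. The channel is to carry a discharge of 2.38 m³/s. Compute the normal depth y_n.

y_n = 0.762 m

Manning's equation rearranged: A R^(2/3) = nQ / (1·√S) = 0.025 × 2.38 / (√0.002) = 1.33.
Trying y = 0.645 m: A R^(2/3) = 0.9263 — low.
Trying y = 0.939 m: A R^(2/3) = 2.117 — high.
Trying y = 0.762 m: A R^(2/3) = 1.33 — matches.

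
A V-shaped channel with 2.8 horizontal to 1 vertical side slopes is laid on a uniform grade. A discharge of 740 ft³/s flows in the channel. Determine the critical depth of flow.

y_c = 5.34 ft

At critical depth, Q² T / (g A³) = 1, i.e. A³/T = Q²/g = 740²/32.2 = 17010.
At y = 3.68 ft: A³/T = 2646 — short.
At y = 5.9 ft: A³/T = 28030 — over.
At y = 5.34 ft: A³/T = 17020 — matches.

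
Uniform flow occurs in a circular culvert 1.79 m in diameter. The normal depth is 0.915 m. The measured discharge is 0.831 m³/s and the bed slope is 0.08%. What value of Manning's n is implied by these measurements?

n = 0.026

For a circular section of diameter D = 1.79 m at depth y = 0.915 m, the central angle is θ = 2 arccos(1 − 2y/D) = 3.186 rad. Then A = (D²/8)(θ − sin θ) = 1.294 m² and P = Dθ/2 = 2.852 m.
Hydraulic radius R = A/P = 1.294/2.852 = 0.4538 m.
Rearranging Manning's equation: n = (1/Q) A R^(2/3) S^(1/2) = (1/0.831) × 1.294 × 0.4538^(2/3) × √0.0008 = 0.026.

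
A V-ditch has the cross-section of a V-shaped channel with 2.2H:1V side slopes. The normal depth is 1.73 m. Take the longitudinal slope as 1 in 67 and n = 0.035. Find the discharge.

For a triangular section with side slope z = 2.2: A = zy² = 2.2×1.73² = 6.584 m²; P = 2y√(1+z²) = 2×1.73×2.417 = 8.361 m.
Hydraulic radius R = A/P = 6.584/8.361 = 0.7875 m.
Manning's equation: Q = (1/n) A R^(2/3) S^(1/2) = (1/0.035) × 6.584 × 0.7875^(2/3) × 0.01493^(1/2) = 19.6 m³/s.

Q = 19.6 m³/s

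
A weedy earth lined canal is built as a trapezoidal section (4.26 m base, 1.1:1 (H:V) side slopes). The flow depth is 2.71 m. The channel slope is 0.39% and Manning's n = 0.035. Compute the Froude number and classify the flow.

With bottom width b = 4.26 m and side slope z = 1.1: A = (b + zy)y = (4.26 + 1.1×2.71)×2.71 = 19.62 m²; P = b + 2y√(1+z²) = 4.26 + 2×2.71×1.487 = 12.32 m.
Hydraulic radius R = A/P = 19.62/12.32 = 1.593 m.
V = (1/n) R^(2/3) √S = (1/0.035) × 1.593^(2/3) × √0.0039 = 2.434 m/s. Hydraulic depth D_h = A/T = 19.62/10.22 = 1.92 m.
Froude number Fr = V/√(g·D_h) = 2.434/√(9.81×1.92) = 0.561, which is less than 1, so the flow is subcritical.

subcritical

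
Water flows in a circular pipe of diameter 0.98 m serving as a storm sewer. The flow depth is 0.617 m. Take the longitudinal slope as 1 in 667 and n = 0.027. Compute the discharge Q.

For a circular section of diameter D = 0.98 m at depth y = 0.617 m, the central angle is θ = 2 arccos(1 − 2y/D) = 3.666 rad. Then A = (D²/8)(θ − sin θ) = 0.5002 m² and P = Dθ/2 = 1.796 m.
Hydraulic radius R = A/P = 0.5002/1.796 = 0.2785 m.
Manning's equation: Q = (1/n) A R^(2/3) S^(1/2) = (1/0.027) × 0.5002 × 0.2785^(2/3) × 0.001499^(1/2) = 0.306 m³/s.

Q = 0.306 m³/s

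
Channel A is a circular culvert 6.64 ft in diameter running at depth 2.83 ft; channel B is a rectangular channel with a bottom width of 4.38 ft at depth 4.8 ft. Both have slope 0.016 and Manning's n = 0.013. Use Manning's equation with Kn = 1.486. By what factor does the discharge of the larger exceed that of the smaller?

Channel A: For a circular section of diameter D = 6.64 ft at depth y = 2.83 ft, the central angle is θ = 2 arccos(1 − 2y/D) = 2.845 rad. Then A = (D²/8)(θ − sin θ) = 14.07 ft² and P = Dθ/2 = 9.446 ft. Hydraulic radius R = A/P = 14.07/9.446 = 1.49 ft. Q_A = (1.486/0.013)·14.07·1.49^(2/3)·√0.016 = 265.4 ft³/s.
Channel B: Flow area A = b·y = 4.38 × 4.8 = 21.02 ft². Wetted perimeter P = b + 2y = 4.38 + 2×4.8 = 13.98 ft. Hydraulic radius R = A/P = 21.02/13.98 = 1.504 ft. Q_B = (1.486/0.013)·21.02·1.504^(2/3)·√0.016 = 399 ft³/s.
The larger discharge is 399 ft³/s and the smaller is 265.4 ft³/s; the ratio is 1.5.

1.5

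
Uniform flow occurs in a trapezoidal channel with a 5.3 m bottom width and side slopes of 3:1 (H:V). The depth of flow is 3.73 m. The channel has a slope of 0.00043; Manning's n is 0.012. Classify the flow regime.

subcritical

With bottom width b = 5.3 m and side slope z = 3: A = (b + zy)y = (5.3 + 3×3.73)×3.73 = 61.51 m²; P = b + 2y√(1+z²) = 5.3 + 2×3.73×3.162 = 28.89 m.
Hydraulic radius R = A/P = 61.51/28.89 = 2.129 m.
V = (1/n) R^(2/3) √S = (1/0.012) × 2.129^(2/3) × √0.00043 = 2.86 m/s. Hydraulic depth D_h = A/T = 61.51/27.68 = 2.222 m.
Froude number Fr = V/√(g·D_h) = 2.86/√(9.81×2.222) = 0.613, which is less than 1, so the flow is subcritical.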